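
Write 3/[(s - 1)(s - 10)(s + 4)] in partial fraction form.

Using cover-up method: α = -1/15, β = 1/42, γ = 3/70
Result: (-1/15)/(s - 1) + (1/42)/(s - 10) + (3/70)/(s + 4)


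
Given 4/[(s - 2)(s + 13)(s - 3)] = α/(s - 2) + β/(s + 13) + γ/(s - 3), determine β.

Cover-up at s = -13: β = 4/[(-13 - 2)(-13 - 3)] = 4/[(-15)(-16)] = 4/240 = 1/60


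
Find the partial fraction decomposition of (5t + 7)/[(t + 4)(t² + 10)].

At t=-4: A = (5·(-4) + 7)/((-4)² + 10) = -1/2. B = -A = 1/2, C = 5 - (-4)·A = 3
Result: (-1/2)/(t + 4) + ((1/2)t + 3)/(t² + 10)


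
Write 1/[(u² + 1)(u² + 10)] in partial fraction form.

Coefficient matching gives α = γ = 0, β = 1/(10-1) = 1/9, δ = -β = -1/9
Result: (1/9)/(u² + 1) - (1/9)/(u² + 10)


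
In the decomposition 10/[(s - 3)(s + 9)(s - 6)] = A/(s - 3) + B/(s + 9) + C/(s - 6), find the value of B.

Cover-up at s = -9: B = 10/[(-9 - 3)(-9 - 6)] = 10/[(-12)(-15)] = 10/180 = 1/18


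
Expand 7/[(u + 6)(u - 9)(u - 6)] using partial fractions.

Using cover-up method: A = 7/180, B = 7/45, C = -7/36
Result: (7/180)/(u + 6) + (7/45)/(u - 9) - (7/36)/(u - 6)


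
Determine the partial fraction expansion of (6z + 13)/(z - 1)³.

(6z + 13) = α(z - 1)² + β(z - 1) + γ. At z = 1: γ = 6·1 + 13 = 19. Coefficients: α = 0, β = 6
Result: 6/(z - 1)² + 19/(z - 1)³


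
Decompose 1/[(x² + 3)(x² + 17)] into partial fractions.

Coefficient matching gives P = R = 0, Q = 1/(17-3) = 1/14, S = -Q = -1/14
Result: (1/14)/(x² + 3) - (1/14)/(x² + 17)


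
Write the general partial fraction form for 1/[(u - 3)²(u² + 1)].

Repeated linear + quadratic: A/(u - 3) + B/(u - 3)² + (Cu + D)/(u² + 1)


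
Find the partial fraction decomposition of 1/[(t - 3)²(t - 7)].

Cover-up at t=7: R = 1/(7 - 3)² = 1/16. Cover-up at t=3: Q = 1/(3 - 7) = -1/4. Comparing t² coeff: P = -R = -1/16
Result: (-1/16)/(t - 3) - (1/4)/(t - 3)² + (1/16)/(t - 7)


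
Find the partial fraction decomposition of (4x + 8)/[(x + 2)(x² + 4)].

At x=-2: P = (4·(-2) + 8)/((-2)² + 4) = 0. Q = -P = 0, R = 4 - (-2)·P = 4
Result: (4)/(x² + 4)


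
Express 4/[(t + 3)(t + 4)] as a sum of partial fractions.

4/(t + 3)(t + 4) = α/(t + 3) + β/(t + 4). α = 4/(-3 + 4) = 4, β = 4/(-4 + 3) = -4
Result: 4/(t + 3) - 4/(t + 4)


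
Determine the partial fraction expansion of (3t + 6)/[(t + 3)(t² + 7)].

At t=-3: α = (3·(-3) + 6)/((-3)² + 7) = -3/16. β = -α = 3/16, γ = 3 - (-3)·α = 39/16
Result: (-3/16)/(t + 3) + ((3/16)t + 39/16)/(t² + 7)


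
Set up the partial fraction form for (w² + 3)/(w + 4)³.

Repeated linear factor (power 3): A/(w + 4) + B/(w + 4)² + C/(w + 4)³


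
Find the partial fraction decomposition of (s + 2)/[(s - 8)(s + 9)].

At s=8: P = (1·8 + 2)/(8 + 9) = 10/17. At s=-9: Q = (1·(-9) + 2)/(-9 - 8) = 7/17
Result: (10/17)/(s - 8) + (7/17)/(s + 9)


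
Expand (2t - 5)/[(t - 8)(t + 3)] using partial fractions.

At t=8: P = (2·8 - 5)/(8 + 3) = 1. At t=-3: Q = (2·(-3) - 5)/(-3 - 8) = 1
Result: 1/(t - 8) + 1/(t + 3)


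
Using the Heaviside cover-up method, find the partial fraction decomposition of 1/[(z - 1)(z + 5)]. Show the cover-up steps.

Cover (z - 1): set z=1, get A = 1/(1 + 5) = 1/6. Cover (z + 5): set z=-5, get B = 1/(-5 - 1) = -1/6.
Result: (1/6)/(z - 1) - (1/6)/(z + 5)


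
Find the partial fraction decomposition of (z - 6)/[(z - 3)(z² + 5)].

At z=3: P = (1·3 - 6)/(3² + 5) = -3/14. Q = -P = 3/14, R = 1 - 3·P = 23/14
Result: (-3/14)/(z - 3) + ((3/14)z + 23/14)/(z² + 5)


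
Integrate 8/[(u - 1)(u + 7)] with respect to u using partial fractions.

Decompose: 8/[(u - 1)(u + 7)] = 1/(u - 1) - 1/(u + 7). Integrate each term: ln|(u - 1)| - ln|(u + 7)| + C


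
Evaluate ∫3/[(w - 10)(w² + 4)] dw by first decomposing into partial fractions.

Cover-up at w=10: α = 3/(10²+4) = 3/104. Coeff matching: β = -3/104, γ = -15/52. Decomposition: (3/104)/(w - 10) - ((3/104)w + 15/52)/(w² + 4). Integrate: linear → ln, quadratic → (1/2)ln + arctan: (3/104) ln|(w - 10)| - (3/208) ln(w² + 4) - (15/104) arctan(w/2) + C


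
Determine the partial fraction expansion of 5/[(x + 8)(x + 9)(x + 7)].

Using cover-up method: A = -5, B = 5/2, C = 5/2
Result: -5/(x + 8) + (5/2)/(x + 9) + (5/2)/(x + 7)


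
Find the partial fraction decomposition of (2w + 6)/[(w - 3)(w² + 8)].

At w=3: α = (2·3 + 6)/(3² + 8) = 12/17. β = -α = -12/17, γ = 2 - 3·α = -2/17
Result: (12/17)/(w - 3) - ((12/17)w + 2/17)/(w² + 8)


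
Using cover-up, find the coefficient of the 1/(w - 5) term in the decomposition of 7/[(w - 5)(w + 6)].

Cover (w - 5), set w=5: 7/((w + 6) at w=5) = 7/(11) = 7/11


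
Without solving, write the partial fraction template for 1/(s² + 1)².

Repeated quadratic factor: (αs + β)/(s² + 1) + (γs + δ)/(s² + 1)²


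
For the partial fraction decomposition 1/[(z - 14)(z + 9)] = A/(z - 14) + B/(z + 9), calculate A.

Cover-up at z = 14: A = 1/(14 + 9) = 1/23


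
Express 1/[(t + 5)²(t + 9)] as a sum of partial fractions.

Cover-up at t=-9: R = 1/(-9 + 5)² = 1/16. Cover-up at t=-5: Q = 1/(-5 + 9) = 1/4. Comparing t² coeff: P = -R = -1/16
Result: (-1/16)/(t + 5) + (1/4)/(t + 5)² + (1/16)/(t + 9)


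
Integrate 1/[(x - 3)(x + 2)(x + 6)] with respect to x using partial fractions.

Cover-up: A = 1/45, B = -1/20, C = 1/36. Decomposition: (1/45)/(x - 3) - (1/20)/(x + 2) + (1/36)/(x + 6). Integrate each term: (1/45) ln|(x - 3)| - (1/20) ln|(x + 2)| + (1/36) ln|(x + 6)| + C


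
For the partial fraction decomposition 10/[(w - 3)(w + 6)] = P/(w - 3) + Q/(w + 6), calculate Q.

Cover-up at w = -6: Q = 10/(-6 - 3) = -10/9


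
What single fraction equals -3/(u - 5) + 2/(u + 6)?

Common denominator (u - 5)(u + 6). Numerator: -3(u + 6) + 2(u - 5) = (-3u - 18) + (2u - 10) = -u - 28
Result: (-u - 28)/[(u - 5)(u + 6)]


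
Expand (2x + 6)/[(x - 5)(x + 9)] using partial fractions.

At x=5: α = (2·5 + 6)/(5 + 9) = 8/7. At x=-9: β = (2·(-9) + 6)/(-9 - 5) = 6/7
Result: (8/7)/(x - 5) + (6/7)/(x + 9)


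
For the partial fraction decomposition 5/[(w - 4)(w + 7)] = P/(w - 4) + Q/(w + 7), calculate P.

Cover-up at w = 4: P = 5/(4 + 7) = 5/11


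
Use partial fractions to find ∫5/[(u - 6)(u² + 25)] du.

Cover-up at u=6: α = 5/(6²+25) = 5/61. Coeff matching: β = -5/61, γ = -30/61. Decomposition: (5/61)/(u - 6) - ((5/61)u + 30/61)/(u² + 25). Integrate: linear → ln, quadratic → (1/2)ln + arctan: (5/61) ln|(u - 6)| - (5/122) ln(u² + 25) - (6/61) arctan(u/5) + C


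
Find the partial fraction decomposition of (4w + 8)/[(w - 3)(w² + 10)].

At w=3: A = (4·3 + 8)/(3² + 10) = 20/19. B = -A = -20/19, C = 4 - 3·A = 16/19
Result: (20/19)/(w - 3) - ((20/19)w - 16/19)/(w² + 10)


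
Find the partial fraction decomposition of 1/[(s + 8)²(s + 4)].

Cover-up at s=-4: R = 1/(-4 + 8)² = 1/16. Cover-up at s=-8: Q = 1/(-8 + 4) = -1/4. Comparing s² coeff: P = -R = -1/16
Result: (-1/16)/(s + 8) - (1/4)/(s + 8)² + (1/16)/(s + 4)


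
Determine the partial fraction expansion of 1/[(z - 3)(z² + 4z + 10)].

Cover-up at z = 3: α = 1/(3² + 4·3 + 10) = 1/31. Then β = -α = -1/31, γ = -α·(4 + 3) = -7/31
Result: (1/31)/(z - 3) - ((1/31)z + 7/31)/(z² + 4z + 10)


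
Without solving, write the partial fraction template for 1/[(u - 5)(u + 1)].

Distinct linear factors: α/(u - 5) + β/(u + 1)


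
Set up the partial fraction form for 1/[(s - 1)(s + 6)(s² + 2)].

Two linear + quadratic: α/(s - 1) + β/(s + 6) + (γs + δ)/(s² + 2)


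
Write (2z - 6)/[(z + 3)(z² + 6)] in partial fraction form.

At z=-3: α = (2·(-3) - 6)/((-3)² + 6) = -4/5. β = -α = 4/5, γ = 2 - (-3)·α = -2/5
Result: (-4/5)/(z + 3) + ((4/5)z - 2/5)/(z² + 6)


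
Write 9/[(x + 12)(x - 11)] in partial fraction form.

9/(x + 12)(x - 11) = α/(x + 12) + β/(x - 11). α = 9/(-12 - 11) = -9/23, β = 9/(11 + 12) = 9/23
Result: (-9/23)/(x + 12) + (9/23)/(x - 11)


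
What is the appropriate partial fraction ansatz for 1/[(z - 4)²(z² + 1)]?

Repeated linear + quadratic: P/(z - 4) + Q/(z - 4)² + (Rz + S)/(z² + 1)


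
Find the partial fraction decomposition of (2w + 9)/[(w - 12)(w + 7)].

At w=12: P = (2·12 + 9)/(12 + 7) = 33/19. At w=-7: Q = (2·(-7) + 9)/(-7 - 12) = 5/19
Result: (33/19)/(w - 12) + (5/19)/(w + 7)


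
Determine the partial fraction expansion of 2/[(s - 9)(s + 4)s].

Using cover-up method: α = 2/117, β = 1/26, γ = -1/18
Result: (2/117)/(s - 9) + (1/26)/(s + 4) - (1/18)/s


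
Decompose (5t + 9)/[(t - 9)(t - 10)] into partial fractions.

At t=9: α = (5·9 + 9)/(9 - 10) = -54. At t=10: β = (5·10 + 9)/(10 - 9) = 59
Result: -54/(t - 9) + 59/(t - 10)


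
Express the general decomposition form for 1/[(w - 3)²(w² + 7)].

Repeated linear + quadratic: α/(w - 3) + β/(w - 3)² + (γw + δ)/(w² + 7)


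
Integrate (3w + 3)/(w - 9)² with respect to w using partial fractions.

Decompose: α = 3, β = 3·9 + 3 = 30, so (3w + 3)/(w - 9)² = 3/(w - 9) + 30/(w - 9)². Integrate: ∫ α/(w - 9) dw = 3 ln|(w - 9)|; ∫ β/(w - 9)² dw = -30/(w - 9). Sum: 3 ln|(w - 9)| - 30/(w - 9) + C


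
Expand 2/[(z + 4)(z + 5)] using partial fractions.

2/(z + 4)(z + 5) = α/(z + 4) + β/(z + 5). α = 2/(-4 + 5) = 2, β = 2/(-5 + 4) = -2
Result: 2/(z + 4) - 2/(z + 5)


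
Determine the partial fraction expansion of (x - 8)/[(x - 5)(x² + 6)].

At x=5: α = (1·5 - 8)/(5² + 6) = -3/31. β = -α = 3/31, γ = 1 - 5·α = 46/31
Result: (-3/31)/(x - 5) + ((3/31)x + 46/31)/(x² + 6)


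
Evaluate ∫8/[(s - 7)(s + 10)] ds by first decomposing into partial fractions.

Decompose: 8/[(s - 7)(s + 10)] = (8/17)/(s - 7) - (8/17)/(s + 10). Integrate each term: (8/17) ln|(s - 7)| - (8/17) ln|(s + 10)| + C


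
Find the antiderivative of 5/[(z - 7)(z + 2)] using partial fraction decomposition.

Decompose: 5/[(z - 7)(z + 2)] = (5/9)/(z - 7) - (5/9)/(z + 2). Integrate each term: (5/9) ln|(z - 7)| - (5/9) ln|(z + 2)| + C


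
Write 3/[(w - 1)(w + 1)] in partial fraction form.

3/(w - 1)(w + 1) = P/(w - 1) + Q/(w + 1). P = 3/(1 + 1) = 3/2, Q = 3/(-1 - 1) = -3/2
Result: (3/2)/(w - 1) - (3/2)/(w + 1)


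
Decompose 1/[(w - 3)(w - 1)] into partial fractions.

1/(w - 3)(w - 1) = P/(w - 3) + Q/(w - 1). P = 1/(3 - 1) = 1/2, Q = 1/(1 - 3) = -1/2
Result: (1/2)/(w - 3) - (1/2)/(w - 1)


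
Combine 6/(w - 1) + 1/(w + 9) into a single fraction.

Common denominator (w - 1)(w + 9). Numerator: 6(w + 9) + 1(w - 1) = (6w + 54) + (w - 1) = 7w + 53
Result: (7w + 53)/[(w - 1)(w + 9)]


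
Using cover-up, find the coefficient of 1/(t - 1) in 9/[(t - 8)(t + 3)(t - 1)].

Cover (t - 1), set t=1: 9/[(1 - 8)(1 + 3)] = -9/28


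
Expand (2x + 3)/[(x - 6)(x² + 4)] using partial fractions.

At x=6: P = (2·6 + 3)/(6² + 4) = 3/8. Q = -P = -3/8, R = 2 - 6·P = -1/4
Result: (3/8)/(x - 6) - ((3/8)x + 1/4)/(x² + 4)


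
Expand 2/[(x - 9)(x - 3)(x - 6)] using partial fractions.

Using cover-up method: α = 1/9, β = 1/9, γ = -2/9
Result: (1/9)/(x - 9) + (1/9)/(x - 3) - (2/9)/(x - 6)


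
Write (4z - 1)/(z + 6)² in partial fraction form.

(4z - 1) = P(z + 6) + Q. At z = -6: Q = 4·(-6) - 1 = -25. Coeff of z: P = 4
Result: 4/(z + 6) - 25/(z + 6)²


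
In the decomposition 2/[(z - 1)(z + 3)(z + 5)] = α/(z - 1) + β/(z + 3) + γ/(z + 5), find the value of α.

Cover-up at z = 1: α = 2/[(1 + 3)(1 + 5)] = 2/[(4)(6)] = 2/24 = 1/12


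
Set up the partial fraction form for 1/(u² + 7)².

Repeated quadratic factor: (Au + B)/(u² + 7) + (Cu + D)/(u² + 7)²


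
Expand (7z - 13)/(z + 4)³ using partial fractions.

(7z - 13) = P(z + 4)² + Q(z + 4) + R. At z = -4: R = 7·(-4) - 13 = -41. Coefficients: P = 0, Q = 7
Result: 7/(z + 4)² - 41/(z + 4)³


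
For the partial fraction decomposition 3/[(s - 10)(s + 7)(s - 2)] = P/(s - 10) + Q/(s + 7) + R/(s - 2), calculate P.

Cover-up at s = 10: P = 3/[(10 + 7)(10 - 2)] = 3/[(17)(8)] = 3/136


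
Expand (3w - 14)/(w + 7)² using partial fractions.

(3w - 14) = α(w + 7) + β. At w = -7: β = 3·(-7) - 14 = -35. Coeff of w: α = 3
Result: 3/(w + 7) - 35/(w + 7)²


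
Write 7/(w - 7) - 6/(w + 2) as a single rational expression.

Common denominator (w - 7)(w + 2). Numerator: 7(w + 2) - 6(w - 7) = (7w + 14) - (6w - 42) = w + 56
Result: (w + 56)/[(w - 7)(w + 2)]


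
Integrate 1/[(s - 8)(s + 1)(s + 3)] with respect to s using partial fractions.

Cover-up: α = 1/99, β = -1/18, γ = 1/22. Decomposition: (1/99)/(s - 8) - (1/18)/(s + 1) + (1/22)/(s + 3). Integrate each term: (1/99) ln|(s - 8)| - (1/18) ln|(s + 1)| + (1/22) ln|(s + 3)| + C


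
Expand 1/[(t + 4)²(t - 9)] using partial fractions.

Cover-up at t=9: γ = 1/(9 + 4)² = 1/169. Cover-up at t=-4: β = 1/(-4 - 9) = -1/13. Comparing t² coeff: α = -γ = -1/169
Result: (-1/169)/(t + 4) - (1/13)/(t + 4)² + (1/169)/(t - 9)


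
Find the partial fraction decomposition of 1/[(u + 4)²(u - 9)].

Cover-up at u=9: γ = 1/(9 + 4)² = 1/169. Cover-up at u=-4: β = 1/(-4 - 9) = -1/13. Comparing u² coeff: α = -γ = -1/169
Result: (-1/169)/(u + 4) - (1/13)/(u + 4)² + (1/169)/(u - 9)


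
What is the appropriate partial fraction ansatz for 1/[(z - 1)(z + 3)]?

Distinct linear factors: P/(z - 1) + Q/(z + 3)


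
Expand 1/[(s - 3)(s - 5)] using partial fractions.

1/(s - 3)(s - 5) = P/(s - 3) + Q/(s - 5). P = 1/(3 - 5) = -1/2, Q = 1/(5 - 3) = 1/2
Result: (-1/2)/(s - 3) + (1/2)/(s - 5)


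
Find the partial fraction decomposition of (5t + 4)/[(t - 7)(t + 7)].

At t=7: A = (5·7 + 4)/(7 + 7) = 39/14. At t=-7: B = (5·(-7) + 4)/(-7 - 7) = 31/14
Result: (39/14)/(t - 7) + (31/14)/(t + 7)


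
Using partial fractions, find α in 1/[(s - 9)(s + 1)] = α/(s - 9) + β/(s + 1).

Cover-up at s = 9: α = 1/(9 + 1) = 1/10


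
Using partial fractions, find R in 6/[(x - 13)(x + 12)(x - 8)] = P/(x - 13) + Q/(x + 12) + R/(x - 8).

Cover-up at x = 8: R = 6/[(8 - 13)(8 + 12)] = 6/[(-5)(20)] = -6/100 = -3/50


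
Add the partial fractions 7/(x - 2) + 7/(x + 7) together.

Common denominator (x - 2)(x + 7). Numerator: 7(x + 7) + 7(x - 2) = (7x + 49) + (7x - 14) = 14x + 35
Result: (14x + 35)/[(x - 2)(x + 7)]


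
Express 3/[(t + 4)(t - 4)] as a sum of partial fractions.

3/(t + 4)(t - 4) = A/(t + 4) + B/(t - 4). A = 3/(-4 - 4) = -3/8, B = 3/(4 + 4) = 3/8
Result: (-3/8)/(t + 4) + (3/8)/(t - 4)


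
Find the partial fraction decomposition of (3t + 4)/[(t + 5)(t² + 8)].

At t=-5: P = (3·(-5) + 4)/((-5)² + 8) = -1/3. Q = -P = 1/3, R = 3 - (-5)·P = 4/3
Result: (-1/3)/(t + 5) + ((1/3)t + 4/3)/(t² + 8)


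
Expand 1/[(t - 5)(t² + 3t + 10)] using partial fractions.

Cover-up at t = 5: P = 1/(5² + 3·5 + 10) = 1/50. Then Q = -P = -1/50, R = -P·(3 + 5) = -4/25
Result: (1/50)/(t - 5) - ((1/50)t + 4/25)/(t² + 3t + 10)


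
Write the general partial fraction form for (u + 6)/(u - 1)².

Repeated linear factor: P/(u - 1) + Q/(u - 1)²


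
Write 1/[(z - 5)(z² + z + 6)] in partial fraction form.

Cover-up at z = 5: α = 1/(5² + 1·5 + 6) = 1/36. Then β = -α = -1/36, γ = -α·(1 + 5) = -1/6
Result: (1/36)/(z - 5) - ((1/36)z + 1/6)/(z² + z + 6)


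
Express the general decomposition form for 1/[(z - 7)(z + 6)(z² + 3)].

Two linear + quadratic: A/(z - 7) + B/(z + 6) + (Cz + D)/(z² + 3)


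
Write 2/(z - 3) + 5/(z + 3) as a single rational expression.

Common denominator (z - 3)(z + 3). Numerator: 2(z + 3) + 5(z - 3) = (2z + 6) + (5z - 15) = 7z - 9
Result: (7z - 9)/[(z - 3)(z + 3)]


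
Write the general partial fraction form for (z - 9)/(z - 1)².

Repeated linear factor: α/(z - 1) + β/(z - 1)²


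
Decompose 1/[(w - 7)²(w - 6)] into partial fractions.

Cover-up at w=6: C = 1/(6 - 7)² = 1. Cover-up at w=7: B = 1/(7 - 6) = 1. Comparing w² coeff: A = -C = -1
Result: -1/(w - 7) + 1/(w - 7)² + 1/(w - 6)


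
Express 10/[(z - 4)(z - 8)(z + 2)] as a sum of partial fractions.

Using cover-up method: P = -5/12, Q = 1/4, R = 1/6
Result: (-5/12)/(z - 4) + (1/4)/(z - 8) + (1/6)/(z + 2)


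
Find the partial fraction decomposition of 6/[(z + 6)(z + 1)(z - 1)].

Using cover-up method: P = 6/35, Q = -3/5, R = 3/7
Result: (6/35)/(z + 6) - (3/5)/(z + 1) + (3/7)/(z - 1)


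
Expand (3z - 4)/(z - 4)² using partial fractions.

(3z - 4) = P(z - 4) + Q. At z = 4: Q = 3·4 - 4 = 8. Coeff of z: P = 3
Result: 3/(z - 4) + 8/(z - 4)²


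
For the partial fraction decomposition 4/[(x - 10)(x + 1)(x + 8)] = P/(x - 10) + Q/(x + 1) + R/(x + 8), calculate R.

Cover-up at x = -8: R = 4/[(-8 - 10)(-8 + 1)] = 4/[(-18)(-7)] = 4/126 = 2/63


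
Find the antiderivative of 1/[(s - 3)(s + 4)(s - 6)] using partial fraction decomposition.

Cover-up: A = -1/21, B = 1/70, C = 1/30. Decomposition: (-1/21)/(s - 3) + (1/70)/(s + 4) + (1/30)/(s - 6). Integrate each term: (-1/21) ln|(s - 3)| + (1/70) ln|(s + 4)| + (1/30) ln|(s - 6)| + C


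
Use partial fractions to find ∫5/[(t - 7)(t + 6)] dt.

Decompose: 5/[(t - 7)(t + 6)] = (5/13)/(t - 7) - (5/13)/(t + 6). Integrate each term: (5/13) ln|(t - 7)| - (5/13) ln|(t + 6)| + C


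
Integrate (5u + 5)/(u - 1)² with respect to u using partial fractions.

Decompose: P = 5, Q = 5·1 + 5 = 10, so (5u + 5)/(u - 1)² = 5/(u - 1) + 10/(u - 1)². Integrate: ∫ P/(u - 1) du = 5 ln|(u - 1)|; ∫ Q/(u - 1)² du = -10/(u - 1). Sum: 5 ln|(u - 1)| - 10/(u - 1) + C


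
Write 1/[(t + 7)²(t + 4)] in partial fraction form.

Cover-up at t=-4: C = 1/(-4 + 7)² = 1/9. Cover-up at t=-7: B = 1/(-7 + 4) = -1/3. Comparing t² coeff: A = -C = -1/9
Result: (-1/9)/(t + 7) - (1/3)/(t + 7)² + (1/9)/(t + 4)


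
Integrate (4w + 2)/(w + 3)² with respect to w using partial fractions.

Decompose: α = 4, β = 4·(-3) + 2 = -10, so (4w + 2)/(w + 3)² = 4/(w + 3) - 10/(w + 3)². Integrate: ∫ α/(w + 3) dw = 4 ln|(w + 3)|; ∫ β/(w + 3)² dw = 10/(w + 3). Sum: 4 ln|(w + 3)| + 10/(w + 3) + C


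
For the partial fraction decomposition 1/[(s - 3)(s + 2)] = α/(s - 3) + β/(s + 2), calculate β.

Cover-up at s = -2: β = 1/(-2 - 3) = -1/5


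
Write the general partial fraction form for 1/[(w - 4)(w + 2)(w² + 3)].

Two linear + quadratic: α/(w - 4) + β/(w + 2) + (γw + δ)/(w² + 3)


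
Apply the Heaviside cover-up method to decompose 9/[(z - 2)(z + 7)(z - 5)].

Cover (z - 2), z=2: A = 9/[(2 + 7)(2 - 5)] = -1/3. Cover (z + 7), z=-7: B = 9/[(-7 - 2)(-7 - 5)] = 1/12. Cover (z - 5), z=5: C = 9/[(5 - 2)(5 + 7)] = 1/4.
Result: (-1/3)/(z - 2) + (1/12)/(z + 7) + (1/4)/(z - 5)


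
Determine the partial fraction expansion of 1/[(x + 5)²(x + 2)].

Cover-up at x=-2: γ = 1/(-2 + 5)² = 1/9. Cover-up at x=-5: β = 1/(-5 + 2) = -1/3. Comparing x² coeff: α = -γ = -1/9
Result: (-1/9)/(x + 5) - (1/3)/(x + 5)² + (1/9)/(x + 2)


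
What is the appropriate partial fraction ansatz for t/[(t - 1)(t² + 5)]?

Linear + irreducible quadratic: α/(t - 1) + (βt + γ)/(t² + 5)


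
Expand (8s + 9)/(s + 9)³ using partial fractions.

(8s + 9) = A(s + 9)² + B(s + 9) + C. At s = -9: C = 8·(-9) + 9 = -63. Coefficients: A = 0, B = 8
Result: 8/(s + 9)² - 63/(s + 9)³


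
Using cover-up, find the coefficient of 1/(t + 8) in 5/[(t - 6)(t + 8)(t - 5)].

Cover (t + 8), set t=-8: 5/[(-8 - 6)(-8 - 5)] = 5/182


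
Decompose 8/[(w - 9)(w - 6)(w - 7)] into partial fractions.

Using cover-up method: A = 4/3, B = 8/3, C = -4
Result: (4/3)/(w - 9) + (8/3)/(w - 6) - 4/(w - 7)


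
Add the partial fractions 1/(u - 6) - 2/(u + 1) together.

Common denominator (u - 6)(u + 1). Numerator: 1(u + 1) - 2(u - 6) = (u + 1) - (2u - 12) = -u + 13
Result: (-u + 13)/[(u - 6)(u + 1)]


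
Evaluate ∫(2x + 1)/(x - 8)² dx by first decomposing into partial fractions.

Decompose: α = 2, β = 2·8 + 1 = 17, so (2x + 1)/(x - 8)² = 2/(x - 8) + 17/(x - 8)². Integrate: ∫ α/(x - 8) dx = 2 ln|(x - 8)|; ∫ β/(x - 8)² dx = -17/(x - 8). Sum: 2 ln|(x - 8)| - 17/(x - 8) + C


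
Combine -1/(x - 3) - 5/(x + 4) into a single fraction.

Common denominator (x - 3)(x + 4). Numerator: -1(x + 4) - 5(x - 3) = (-x - 4) - (5x - 15) = -6x + 11
Result: (-6x + 11)/[(x - 3)(x + 4)]


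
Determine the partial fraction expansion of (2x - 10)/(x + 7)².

(2x - 10) = α(x + 7) + β. At x = -7: β = 2·(-7) - 10 = -24. Coeff of x: α = 2
Result: 2/(x + 7) - 24/(x + 7)²


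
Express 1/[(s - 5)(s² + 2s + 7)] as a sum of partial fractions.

Cover-up at s = 5: α = 1/(5² + 2·5 + 7) = 1/42. Then β = -α = -1/42, γ = -α·(2 + 5) = -1/6
Result: (1/42)/(s - 5) - ((1/42)s + 1/6)/(s² + 2s + 7)


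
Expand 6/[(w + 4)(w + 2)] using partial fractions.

6/(w + 4)(w + 2) = P/(w + 4) + Q/(w + 2). P = 6/(-4 + 2) = -3, Q = 6/(-2 + 4) = 3
Result: -3/(w + 4) + 3/(w + 2)


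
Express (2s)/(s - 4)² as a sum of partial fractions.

(2s) = P(s - 4) + Q. At s = 4: Q = 2·4 + 0 = 8. Coeff of s: P = 2
Result: 2/(s - 4) + 8/(s - 4)²


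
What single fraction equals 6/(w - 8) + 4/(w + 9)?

Common denominator (w - 8)(w + 9). Numerator: 6(w + 9) + 4(w - 8) = (6w + 54) + (4w - 32) = 10w + 22
Result: (10w + 22)/[(w - 8)(w + 9)]


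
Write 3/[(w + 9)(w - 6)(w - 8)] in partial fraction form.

Using cover-up method: A = 1/85, B = -1/10, C = 3/34
Result: (1/85)/(w + 9) - (1/10)/(w - 6) + (3/34)/(w - 8)


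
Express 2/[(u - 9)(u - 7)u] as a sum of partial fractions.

Using cover-up method: α = 1/9, β = -1/7, γ = 2/63
Result: (1/9)/(u - 9) - (1/7)/(u - 7) + (2/63)/u


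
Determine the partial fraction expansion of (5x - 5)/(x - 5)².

(5x - 5) = α(x - 5) + β. At x = 5: β = 5·5 - 5 = 20. Coeff of x: α = 5
Result: 5/(x - 5) + 20/(x - 5)²


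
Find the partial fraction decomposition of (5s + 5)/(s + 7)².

(5s + 5) = P(s + 7) + Q. At s = -7: Q = 5·(-7) + 5 = -30. Coeff of s: P = 5
Result: 5/(s + 7) - 30/(s + 7)²


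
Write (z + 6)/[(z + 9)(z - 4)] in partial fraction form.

At z=-9: P = (1·(-9) + 6)/(-9 - 4) = 3/13. At z=4: Q = (1·4 + 6)/(4 + 9) = 10/13
Result: (3/13)/(z + 9) + (10/13)/(z - 4)


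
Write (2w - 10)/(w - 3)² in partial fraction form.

(2w - 10) = A(w - 3) + B. At w = 3: B = 2·3 - 10 = -4. Coeff of w: A = 2
Result: 2/(w - 3) - 4/(w - 3)²


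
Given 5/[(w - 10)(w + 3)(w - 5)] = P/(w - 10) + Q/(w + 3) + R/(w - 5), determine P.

Cover-up at w = 10: P = 5/[(10 + 3)(10 - 5)] = 5/[(13)(5)] = 5/65 = 1/13


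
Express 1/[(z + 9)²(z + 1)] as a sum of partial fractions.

Cover-up at z=-1: γ = 1/(-1 + 9)² = 1/64. Cover-up at z=-9: β = 1/(-9 + 1) = -1/8. Comparing z² coeff: α = -γ = -1/64
Result: (-1/64)/(z + 9) - (1/8)/(z + 9)² + (1/64)/(z + 1)


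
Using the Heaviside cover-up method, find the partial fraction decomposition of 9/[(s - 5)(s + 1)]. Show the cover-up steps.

Cover (s - 5): set s=5, get α = 9/(5 + 1) = 3/2. Cover (s + 1): set s=-1, get β = 9/(-1 - 5) = -3/2.
Result: (3/2)/(s - 5) - (3/2)/(s + 1)


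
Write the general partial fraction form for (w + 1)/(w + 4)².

Repeated linear factor: α/(w + 4) + β/(w + 4)²


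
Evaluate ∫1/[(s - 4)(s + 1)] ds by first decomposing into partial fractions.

Decompose: 1/[(s - 4)(s + 1)] = (1/5)/(s - 4) - (1/5)/(s + 1). Integrate each term: (1/5) ln|(s - 4)| - (1/5) ln|(s + 1)| + C


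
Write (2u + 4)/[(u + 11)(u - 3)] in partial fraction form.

At u=-11: P = (2·(-11) + 4)/(-11 - 3) = 9/7. At u=3: Q = (2·3 + 4)/(3 + 11) = 5/7
Result: (9/7)/(u + 11) + (5/7)/(u - 3)


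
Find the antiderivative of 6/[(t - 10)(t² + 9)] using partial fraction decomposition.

Cover-up at t=10: P = 6/(10²+9) = 6/109. Coeff matching: Q = -6/109, R = -60/109. Decomposition: (6/109)/(t - 10) - ((6/109)t + 60/109)/(t² + 9). Integrate: linear → ln, quadratic → (1/2)ln + arctan: (6/109) ln|(t - 10)| - (3/109) ln(t² + 9) - (20/109) arctan(t/3) + C


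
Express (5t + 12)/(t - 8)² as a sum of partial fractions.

(5t + 12) = P(t - 8) + Q. At t = 8: Q = 5·8 + 12 = 52. Coeff of t: P = 5
Result: 5/(t - 8) + 52/(t - 8)²


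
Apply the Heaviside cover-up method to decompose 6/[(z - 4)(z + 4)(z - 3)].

Cover (z - 4), z=4: α = 6/[(4 + 4)(4 - 3)] = 3/4. Cover (z + 4), z=-4: β = 6/[(-4 - 4)(-4 - 3)] = 3/28. Cover (z - 3), z=3: γ = 6/[(3 - 4)(3 + 4)] = -6/7.
Result: (3/4)/(z - 4) + (3/28)/(z + 4) - (6/7)/(z - 3)


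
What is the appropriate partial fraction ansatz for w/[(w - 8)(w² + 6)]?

Linear + irreducible quadratic: α/(w - 8) + (βw + γ)/(w² + 6)


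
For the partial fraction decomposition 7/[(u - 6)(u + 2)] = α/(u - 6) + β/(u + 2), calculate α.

Cover-up at u = 6: α = 7/(6 + 2) = 7/8


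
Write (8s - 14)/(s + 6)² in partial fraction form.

(8s - 14) = A(s + 6) + B. At s = -6: B = 8·(-6) - 14 = -62. Coeff of s: A = 8
Result: 8/(s + 6) - 62/(s + 6)²


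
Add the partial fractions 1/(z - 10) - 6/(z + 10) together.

Common denominator (z - 10)(z + 10). Numerator: 1(z + 10) - 6(z - 10) = (z + 10) - (6z - 60) = -5z + 70
Result: (-5z + 70)/[(z - 10)(z + 10)]


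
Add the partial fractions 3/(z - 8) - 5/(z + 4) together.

Common denominator (z - 8)(z + 4). Numerator: 3(z + 4) - 5(z - 8) = (3z + 12) - (5z - 40) = -2z + 52
Result: (-2z + 52)/[(z - 8)(z + 4)]


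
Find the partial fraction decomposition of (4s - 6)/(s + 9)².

(4s - 6) = A(s + 9) + B. At s = -9: B = 4·(-9) - 6 = -42. Coeff of s: A = 4
Result: 4/(s + 9) - 42/(s + 9)²


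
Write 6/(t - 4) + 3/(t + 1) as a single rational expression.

Common denominator (t - 4)(t + 1). Numerator: 6(t + 1) + 3(t - 4) = (6t + 6) + (3t - 12) = 9t - 6
Result: (9t - 6)/[(t - 4)(t + 1)]


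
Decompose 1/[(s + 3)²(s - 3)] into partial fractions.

Cover-up at s=3: C = 1/(3 + 3)² = 1/36. Cover-up at s=-3: B = 1/(-3 - 3) = -1/6. Comparing s² coeff: A = -C = -1/36
Result: (-1/36)/(s + 3) - (1/6)/(s + 3)² + (1/36)/(s - 3)


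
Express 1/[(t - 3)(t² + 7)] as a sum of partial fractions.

Cover-up at t = 3: A = 1/(3² + 7) = 1/16. Then B = -A = -1/16, C = -A·(0 + 3) = -3/16
Result: (1/16)/(t - 3) - ((1/16)t + 3/16)/(t² + 7)


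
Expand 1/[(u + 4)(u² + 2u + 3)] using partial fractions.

Cover-up at u = -4: α = 1/((-4)² + 2·(-4) + 3) = 1/11. Then β = -α = -1/11, γ = -α·(2 - 4) = 2/11
Result: (1/11)/(u + 4) - ((1/11)u - 2/11)/(u² + 2u + 3)


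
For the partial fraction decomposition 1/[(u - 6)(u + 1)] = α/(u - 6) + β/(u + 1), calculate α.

Cover-up at u = 6: α = 1/(6 + 1) = 1/7


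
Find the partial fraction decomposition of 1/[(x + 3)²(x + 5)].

Cover-up at x=-5: R = 1/(-5 + 3)² = 1/4. Cover-up at x=-3: Q = 1/(-3 + 5) = 1/2. Comparing x² coeff: P = -R = -1/4
Result: (-1/4)/(x + 3) + (1/2)/(x + 3)² + (1/4)/(x + 5)


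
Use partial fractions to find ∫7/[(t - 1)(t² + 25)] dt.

Cover-up at t=1: P = 7/(1²+25) = 7/26. Coeff matching: Q = -7/26, R = -7/26. Decomposition: (7/26)/(t - 1) - ((7/26)t + 7/26)/(t² + 25). Integrate: linear → ln, quadratic → (1/2)ln + arctan: (7/26) ln|(t - 1)| - (7/52) ln(t² + 25) - (7/130) arctan(t/5) + C


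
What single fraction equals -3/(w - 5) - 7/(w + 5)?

Common denominator (w - 5)(w + 5). Numerator: -3(w + 5) - 7(w - 5) = (-3w - 15) - (7w - 35) = -10w + 20
Result: (-10w + 20)/[(w - 5)(w + 5)]


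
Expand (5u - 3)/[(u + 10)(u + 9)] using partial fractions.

At u=-10: α = (5·(-10) - 3)/(-10 + 9) = 53. At u=-9: β = (5·(-9) - 3)/(-9 + 10) = -48
Result: 53/(u + 10) - 48/(u + 9)


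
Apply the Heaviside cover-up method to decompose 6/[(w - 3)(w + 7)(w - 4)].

Cover (w - 3), w=3: α = 6/[(3 + 7)(3 - 4)] = -3/5. Cover (w + 7), w=-7: β = 6/[(-7 - 3)(-7 - 4)] = 3/55. Cover (w - 4), w=4: γ = 6/[(4 - 3)(4 + 7)] = 6/11.
Result: (-3/5)/(w - 3) + (3/55)/(w + 7) + (6/11)/(w - 4)


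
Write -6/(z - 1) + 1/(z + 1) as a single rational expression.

Common denominator (z - 1)(z + 1). Numerator: -6(z + 1) + 1(z - 1) = (-6z - 6) + (z - 1) = -5z - 7
Result: (-5z - 7)/[(z - 1)(z + 1)]


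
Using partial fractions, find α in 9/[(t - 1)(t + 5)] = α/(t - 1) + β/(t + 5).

Cover-up at t = 1: α = 9/(1 + 5) = 9/6 = 3/2


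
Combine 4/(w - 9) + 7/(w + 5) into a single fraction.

Common denominator (w - 9)(w + 5). Numerator: 4(w + 5) + 7(w - 9) = (4w + 20) + (7w - 63) = 11w - 43
Result: (11w - 43)/[(w - 9)(w + 5)]


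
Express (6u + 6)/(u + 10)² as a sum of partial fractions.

(6u + 6) = P(u + 10) + Q. At u = -10: Q = 6·(-10) + 6 = -54. Coeff of u: P = 6
Result: 6/(u + 10) - 54/(u + 10)²


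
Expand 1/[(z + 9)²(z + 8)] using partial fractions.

Cover-up at z=-8: R = 1/(-8 + 9)² = 1. Cover-up at z=-9: Q = 1/(-9 + 8) = -1. Comparing z² coeff: P = -R = -1
Result: -1/(z + 9) - 1/(z + 9)² + 1/(z + 8)


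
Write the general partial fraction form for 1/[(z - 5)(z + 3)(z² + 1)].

Two linear + quadratic: A/(z - 5) + B/(z + 3) + (Cz + D)/(z² + 1)


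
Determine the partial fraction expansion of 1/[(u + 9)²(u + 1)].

Cover-up at u=-1: C = 1/(-1 + 9)² = 1/64. Cover-up at u=-9: B = 1/(-9 + 1) = -1/8. Comparing u² coeff: A = -C = -1/64
Result: (-1/64)/(u + 9) - (1/8)/(u + 9)² + (1/64)/(u + 1)


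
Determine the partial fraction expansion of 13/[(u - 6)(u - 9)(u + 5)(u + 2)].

Using Heaviside cover-up: (-13/264)/(u - 6) + (13/462)/(u - 9) - (13/462)/(u + 5) + (13/264)/(u + 2)


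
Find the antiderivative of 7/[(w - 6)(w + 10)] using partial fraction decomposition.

Decompose: 7/[(w - 6)(w + 10)] = (7/16)/(w - 6) - (7/16)/(w + 10). Integrate each term: (7/16) ln|(w - 6)| - (7/16) ln|(w + 10)| + C


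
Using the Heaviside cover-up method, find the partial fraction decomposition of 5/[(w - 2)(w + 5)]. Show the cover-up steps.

Cover (w - 2): set w=2, get A = 5/(2 + 5) = 5/7. Cover (w + 5): set w=-5, get B = 5/(-5 - 2) = -5/7.
Result: (5/7)/(w - 2) - (5/7)/(w + 5)


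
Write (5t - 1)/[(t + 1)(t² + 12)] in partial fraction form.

At t=-1: A = (5·(-1) - 1)/((-1)² + 12) = -6/13. B = -A = 6/13, C = 5 - (-1)·A = 59/13
Result: (-6/13)/(t + 1) + ((6/13)t + 59/13)/(t² + 12)


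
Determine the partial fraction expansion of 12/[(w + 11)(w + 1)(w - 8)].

Using cover-up method: A = 6/95, B = -2/15, C = 4/57
Result: (6/95)/(w + 11) - (2/15)/(w + 1) + (4/57)/(w - 8)


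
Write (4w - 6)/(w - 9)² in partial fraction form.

(4w - 6) = A(w - 9) + B. At w = 9: B = 4·9 - 6 = 30. Coeff of w: A = 4
Result: 4/(w - 9) + 30/(w - 9)²


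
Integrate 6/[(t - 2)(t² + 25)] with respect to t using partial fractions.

Cover-up at t=2: A = 6/(2²+25) = 6/29. Coeff matching: B = -6/29, C = -12/29. Decomposition: (6/29)/(t - 2) - ((6/29)t + 12/29)/(t² + 25). Integrate: linear → ln, quadratic → (1/2)ln + arctan: (6/29) ln|(t - 2)| - (3/29) ln(t² + 25) - (12/145) arctan(t/5) + C


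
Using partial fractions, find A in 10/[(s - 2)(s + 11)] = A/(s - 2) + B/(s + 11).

Cover-up at s = 2: A = 10/(2 + 11) = 10/13


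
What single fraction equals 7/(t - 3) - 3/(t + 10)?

Common denominator (t - 3)(t + 10). Numerator: 7(t + 10) - 3(t - 3) = (7t + 70) - (3t - 9) = 4t + 79
Result: (4t + 79)/[(t - 3)(t + 10)]


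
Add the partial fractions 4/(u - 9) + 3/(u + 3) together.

Common denominator (u - 9)(u + 3). Numerator: 4(u + 3) + 3(u - 9) = (4u + 12) + (3u - 27) = 7u - 15
Result: (7u - 15)/[(u - 9)(u + 3)]


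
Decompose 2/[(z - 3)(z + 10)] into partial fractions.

2/(z - 3)(z + 10) = P/(z - 3) + Q/(z + 10). P = 2/(3 + 10) = 2/13, Q = 2/(-10 - 3) = -2/13
Result: (2/13)/(z - 3) - (2/13)/(z + 10)


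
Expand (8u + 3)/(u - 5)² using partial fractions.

(8u + 3) = A(u - 5) + B. At u = 5: B = 8·5 + 3 = 43. Coeff of u: A = 8
Result: 8/(u - 5) + 43/(u - 5)²


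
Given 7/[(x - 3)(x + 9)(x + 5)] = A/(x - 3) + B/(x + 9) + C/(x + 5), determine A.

Cover-up at x = 3: A = 7/[(3 + 9)(3 + 5)] = 7/[(12)(8)] = 7/96


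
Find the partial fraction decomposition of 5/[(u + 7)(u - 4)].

5/(u + 7)(u - 4) = P/(u + 7) + Q/(u - 4). P = 5/(-7 - 4) = -5/11, Q = 5/(4 + 7) = 5/11
Result: (-5/11)/(u + 7) + (5/11)/(u - 4)


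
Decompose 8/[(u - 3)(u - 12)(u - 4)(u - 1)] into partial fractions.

Using Heaviside cover-up: (4/9)/(u - 3) + (1/99)/(u - 12) - (1/3)/(u - 4) - (4/33)/(u - 1)


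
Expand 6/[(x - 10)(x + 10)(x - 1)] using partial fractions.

Using cover-up method: α = 1/30, β = 3/110, γ = -2/33
Result: (1/30)/(x - 10) + (3/110)/(x + 10) - (2/33)/(x - 1)


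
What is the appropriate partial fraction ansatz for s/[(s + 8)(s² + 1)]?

Linear + irreducible quadratic: A/(s + 8) + (Bs + C)/(s² + 1)


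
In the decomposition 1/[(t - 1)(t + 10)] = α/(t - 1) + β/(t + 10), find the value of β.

Cover-up at t = -10: β = 1/(-10 - 1) = -1/11


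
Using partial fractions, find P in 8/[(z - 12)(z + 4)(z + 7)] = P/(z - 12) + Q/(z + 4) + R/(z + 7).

Cover-up at z = 12: P = 8/[(12 + 4)(12 + 7)] = 8/[(16)(19)] = 8/304 = 1/38


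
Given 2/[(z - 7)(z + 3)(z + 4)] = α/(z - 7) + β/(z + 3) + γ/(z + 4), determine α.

Cover-up at z = 7: α = 2/[(7 + 3)(7 + 4)] = 2/[(10)(11)] = 2/110 = 1/55


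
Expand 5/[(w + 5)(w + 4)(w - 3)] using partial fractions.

Using cover-up method: α = 5/8, β = -5/7, γ = 5/56
Result: (5/8)/(w + 5) - (5/7)/(w + 4) + (5/56)/(w - 3)


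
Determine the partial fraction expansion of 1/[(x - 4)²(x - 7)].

Cover-up at x=7: C = 1/(7 - 4)² = 1/9. Cover-up at x=4: B = 1/(4 - 7) = -1/3. Comparing x² coeff: A = -C = -1/9
Result: (-1/9)/(x - 4) - (1/3)/(x - 4)² + (1/9)/(x - 7)


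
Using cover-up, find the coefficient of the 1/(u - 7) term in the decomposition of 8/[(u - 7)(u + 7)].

Cover (u - 7), set u=7: 8/((u + 7) at u=7) = 8/(14) = 4/7


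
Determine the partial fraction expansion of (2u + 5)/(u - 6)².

(2u + 5) = A(u - 6) + B. At u = 6: B = 2·6 + 5 = 17. Coeff of u: A = 2
Result: 2/(u - 6) + 17/(u - 6)²


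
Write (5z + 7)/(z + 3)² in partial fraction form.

(5z + 7) = A(z + 3) + B. At z = -3: B = 5·(-3) + 7 = -8. Coeff of z: A = 5
Result: 5/(z + 3) - 8/(z + 3)²


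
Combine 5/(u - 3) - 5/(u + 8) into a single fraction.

Common denominator (u - 3)(u + 8). Numerator: 5(u + 8) - 5(u - 3) = (5u + 40) - (5u - 15) = 55
Result: (55)/[(u - 3)(u + 8)]


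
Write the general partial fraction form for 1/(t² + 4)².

Repeated quadratic factor: (Pt + Q)/(t² + 4) + (Rt + S)/(t² + 4)²


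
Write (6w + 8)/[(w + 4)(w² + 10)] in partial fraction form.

At w=-4: A = (6·(-4) + 8)/((-4)² + 10) = -8/13. B = -A = 8/13, C = 6 - (-4)·A = 46/13
Result: (-8/13)/(w + 4) + ((8/13)w + 46/13)/(w² + 10)


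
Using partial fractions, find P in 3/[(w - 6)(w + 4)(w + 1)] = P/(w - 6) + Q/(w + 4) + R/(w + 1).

Cover-up at w = 6: P = 3/[(6 + 4)(6 + 1)] = 3/[(10)(7)] = 3/70


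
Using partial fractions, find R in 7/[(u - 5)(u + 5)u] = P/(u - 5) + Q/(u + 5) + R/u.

Cover-up at u = 0: R = 7/[(0 - 5)(0 + 5)] = 7/[(-5)(5)] = -7/25


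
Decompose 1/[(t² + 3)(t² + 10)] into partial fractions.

Coefficient matching gives A = C = 0, B = 1/(10-3) = 1/7, D = -B = -1/7
Result: (1/7)/(t² + 3) - (1/7)/(t² + 10)


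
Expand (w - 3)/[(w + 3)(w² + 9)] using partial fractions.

At w=-3: P = (1·(-3) - 3)/((-3)² + 9) = -1/3. Q = -P = 1/3, R = 1 - (-3)·P = 0
Result: (-1/3)/(w + 3) + ((1/3)w)/(w² + 9)


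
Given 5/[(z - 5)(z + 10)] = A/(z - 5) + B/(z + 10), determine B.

Cover-up at z = -10: B = 5/(-10 - 5) = -5/15 = -1/3


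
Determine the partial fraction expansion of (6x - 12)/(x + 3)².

(6x - 12) = α(x + 3) + β. At x = -3: β = 6·(-3) - 12 = -30. Coeff of x: α = 6
Result: 6/(x + 3) - 30/(x + 3)²


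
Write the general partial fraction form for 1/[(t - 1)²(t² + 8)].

Repeated linear + quadratic: α/(t - 1) + β/(t - 1)² + (γt + δ)/(t² + 8)


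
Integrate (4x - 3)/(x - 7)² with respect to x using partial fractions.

Decompose: P = 4, Q = 4·7 - 3 = 25, so (4x - 3)/(x - 7)² = 4/(x - 7) + 25/(x - 7)². Integrate: ∫ P/(x - 7) dx = 4 ln|(x - 7)|; ∫ Q/(x - 7)² dx = -25/(x - 7). Sum: 4 ln|(x - 7)| - 25/(x - 7) + C


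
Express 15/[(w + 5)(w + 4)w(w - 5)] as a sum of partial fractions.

Using Heaviside cover-up: (-3/10)/(w + 5) + (5/12)/(w + 4) - (3/20)/w + (1/30)/(w - 5)


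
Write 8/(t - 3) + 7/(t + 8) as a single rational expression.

Common denominator (t - 3)(t + 8). Numerator: 8(t + 8) + 7(t - 3) = (8t + 64) + (7t - 21) = 15t + 43
Result: (15t + 43)/[(t - 3)(t + 8)]


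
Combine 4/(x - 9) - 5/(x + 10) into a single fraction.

Common denominator (x - 9)(x + 10). Numerator: 4(x + 10) - 5(x - 9) = (4x + 40) - (5x - 45) = -x + 85
Result: (-x + 85)/[(x - 9)(x + 10)]


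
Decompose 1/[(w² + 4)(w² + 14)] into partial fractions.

Coefficient matching gives A = C = 0, B = 1/(14-4) = 1/10, D = -B = -1/10
Result: (1/10)/(w² + 4) - (1/10)/(w² + 14)


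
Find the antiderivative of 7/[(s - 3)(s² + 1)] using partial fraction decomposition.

Cover-up at s=3: α = 7/(3²+1) = 7/10. Coeff matching: β = -7/10, γ = -21/10. Decomposition: (7/10)/(s - 3) - ((7/10)s + 21/10)/(s² + 1). Integrate: linear → ln, quadratic → (1/2)ln + arctan: (7/10) ln|(s - 3)| - (7/20) ln(s² + 1) - (21/10) arctan(s) + C


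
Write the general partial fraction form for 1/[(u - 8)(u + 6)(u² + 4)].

Two linear + quadratic: A/(u - 8) + B/(u + 6) + (Cu + D)/(u² + 4)


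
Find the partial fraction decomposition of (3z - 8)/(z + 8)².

(3z - 8) = α(z + 8) + β. At z = -8: β = 3·(-8) - 8 = -32. Coeff of z: α = 3
Result: 3/(z + 8) - 32/(z + 8)²


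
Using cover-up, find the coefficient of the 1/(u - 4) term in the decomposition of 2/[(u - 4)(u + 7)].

Cover (u - 4), set u=4: 2/((u + 7) at u=4) = 2/(11) = 2/11


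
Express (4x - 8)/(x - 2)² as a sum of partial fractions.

(4x - 8) = P(x - 2) + Q. At x = 2: Q = 4·2 - 8 = 0. Coeff of x: P = 4
Result: 4/(x - 2)


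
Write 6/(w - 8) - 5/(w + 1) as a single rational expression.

Common denominator (w - 8)(w + 1). Numerator: 6(w + 1) - 5(w - 8) = (6w + 6) - (5w - 40) = w + 46
Result: (w + 46)/[(w - 8)(w + 1)]


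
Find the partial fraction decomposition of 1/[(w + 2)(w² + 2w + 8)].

Cover-up at w = -2: α = 1/((-2)² + 2·(-2) + 8) = 1/8. Then β = -α = -1/8, γ = -α·(2 - 2) = 0
Result: (1/8)/(w + 2) - ((1/8)w)/(w² + 2w + 8)


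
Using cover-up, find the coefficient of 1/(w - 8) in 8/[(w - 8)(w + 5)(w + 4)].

Cover (w - 8), set w=8: 8/[(8 + 5)(8 + 4)] = 2/39


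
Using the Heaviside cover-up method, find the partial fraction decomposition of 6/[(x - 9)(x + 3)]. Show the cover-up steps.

Cover (x - 9): set x=9, get P = 6/(9 + 3) = 1/2. Cover (x + 3): set x=-3, get Q = 6/(-3 - 9) = -1/2.
Result: (1/2)/(x - 9) - (1/2)/(x + 3)


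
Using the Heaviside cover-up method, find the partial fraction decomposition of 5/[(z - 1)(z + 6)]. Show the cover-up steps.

Cover (z - 1): set z=1, get P = 5/(1 + 6) = 5/7. Cover (z + 6): set z=-6, get Q = 5/(-6 - 1) = -5/7.
Result: (5/7)/(z - 1) - (5/7)/(z + 6)


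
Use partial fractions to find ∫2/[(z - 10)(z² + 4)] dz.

Cover-up at z=10: A = 2/(10²+4) = 1/52. Coeff matching: B = -1/52, C = -5/26. Decomposition: (1/52)/(z - 10) - ((1/52)z + 5/26)/(z² + 4). Integrate: linear → ln, quadratic → (1/2)ln + arctan: (1/52) ln|(z - 10)| - (1/104) ln(z² + 4) - (5/52) arctan(z/2) + C


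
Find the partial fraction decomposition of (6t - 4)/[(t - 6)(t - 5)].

At t=6: α = (6·6 - 4)/(6 - 5) = 32. At t=5: β = (6·5 - 4)/(5 - 6) = -26
Result: 32/(t - 6) - 26/(t - 5)


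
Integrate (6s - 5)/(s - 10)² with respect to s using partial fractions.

Decompose: P = 6, Q = 6·10 - 5 = 55, so (6s - 5)/(s - 10)² = 6/(s - 10) + 55/(s - 10)². Integrate: ∫ P/(s - 10) ds = 6 ln|(s - 10)|; ∫ Q/(s - 10)² ds = -55/(s - 10). Sum: 6 ln|(s - 10)| - 55/(s - 10) + C
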